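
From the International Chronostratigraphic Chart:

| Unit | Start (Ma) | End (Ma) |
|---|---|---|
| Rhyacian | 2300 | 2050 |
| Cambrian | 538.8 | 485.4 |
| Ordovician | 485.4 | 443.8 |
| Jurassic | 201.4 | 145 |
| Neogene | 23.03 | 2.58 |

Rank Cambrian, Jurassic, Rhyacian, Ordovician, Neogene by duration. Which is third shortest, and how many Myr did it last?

Durations: Cambrian 53.4; Jurassic 56.4; Rhyacian 250; Ordovician 41.6; Neogene 20.45 Myr.
Sorted shortest-first: Neogene (20.45), Ordovician (41.6), Cambrian (53.4), Jurassic (56.4), Rhyacian (250).
The third shortest is Cambrian at 53.4 Myr.

Cambrian, 53.4 million years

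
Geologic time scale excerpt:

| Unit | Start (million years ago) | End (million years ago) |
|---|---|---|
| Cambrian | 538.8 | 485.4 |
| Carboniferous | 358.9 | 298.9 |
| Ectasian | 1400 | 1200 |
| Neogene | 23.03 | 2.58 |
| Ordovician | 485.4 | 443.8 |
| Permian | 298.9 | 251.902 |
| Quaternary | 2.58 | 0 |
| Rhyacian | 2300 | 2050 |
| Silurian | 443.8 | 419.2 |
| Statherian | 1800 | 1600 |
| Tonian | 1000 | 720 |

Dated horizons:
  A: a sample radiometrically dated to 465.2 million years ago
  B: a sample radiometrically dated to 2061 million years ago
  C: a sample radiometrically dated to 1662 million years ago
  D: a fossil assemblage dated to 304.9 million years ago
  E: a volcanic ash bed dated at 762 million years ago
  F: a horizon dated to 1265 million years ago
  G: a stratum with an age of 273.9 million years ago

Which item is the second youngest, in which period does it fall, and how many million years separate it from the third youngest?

Smaller Ma means younger, so youngest first: G 273.9 < D 304.9 < A 465.2 < E 762 < F 1265 < C 1662 < B 2061.
Counting 2 along gives D (304.9 Ma); the excerpt puts that inside the Carboniferous, 358.9–298.9 Ma.
Next in line is A (465.2 Ma), and 465.2 − 304.9 = 160.3 Myr.

D, in the Carboniferous; 160.3 million years to A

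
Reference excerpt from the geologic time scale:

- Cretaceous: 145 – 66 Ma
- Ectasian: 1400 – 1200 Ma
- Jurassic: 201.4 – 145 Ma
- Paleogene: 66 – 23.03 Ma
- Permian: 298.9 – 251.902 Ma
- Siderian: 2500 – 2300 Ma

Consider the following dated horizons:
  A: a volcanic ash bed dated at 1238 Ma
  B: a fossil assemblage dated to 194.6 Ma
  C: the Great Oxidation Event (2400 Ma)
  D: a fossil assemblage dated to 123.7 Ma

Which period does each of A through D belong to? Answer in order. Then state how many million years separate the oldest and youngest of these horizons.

A — Ectasian; B — Jurassic; C — Siderian; D — Cretaceous; span 2276.3 million years

Match each age against the start–end ranges in the excerpt: A = 1238 Ma → Ectasian (1400–1200); B = 194.6 Ma → Jurassic (201.4–145); C = 2400 Ma → Siderian (2500–2300); D = 123.7 Ma → Cretaceous (145–66).
The largest age is 2400 Ma and the smallest is 123.7 Ma; their difference is 2276.3 Myr.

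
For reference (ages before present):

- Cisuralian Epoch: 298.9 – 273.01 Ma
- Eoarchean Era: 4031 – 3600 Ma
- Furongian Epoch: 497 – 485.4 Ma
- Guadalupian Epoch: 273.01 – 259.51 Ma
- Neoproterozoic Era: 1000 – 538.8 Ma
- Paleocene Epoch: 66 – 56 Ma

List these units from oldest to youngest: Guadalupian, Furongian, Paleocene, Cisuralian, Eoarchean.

Eoarchean, Furongian, Cisuralian, Guadalupian, Paleocene

Read off each span (Ma): Guadalupian 273.01–259.51; Furongian 497–485.4; Paleocene 66–56; Cisuralian 298.9–273.01; Eoarchean 4031–3600.
Larger Ma is older, so oldest→youngest is Eoarchean, Furongian, Cisuralian, Guadalupian, Paleocene.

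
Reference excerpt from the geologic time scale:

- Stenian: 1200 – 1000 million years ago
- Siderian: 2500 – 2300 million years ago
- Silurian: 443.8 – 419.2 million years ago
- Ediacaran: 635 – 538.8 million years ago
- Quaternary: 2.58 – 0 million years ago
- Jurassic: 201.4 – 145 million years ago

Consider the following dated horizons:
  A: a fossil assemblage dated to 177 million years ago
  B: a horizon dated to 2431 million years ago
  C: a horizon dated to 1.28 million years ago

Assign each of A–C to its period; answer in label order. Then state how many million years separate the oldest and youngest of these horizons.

A — Jurassic; B — Siderian; C — Quaternary; span 2429.72 million years

Match each age against the start–end ranges in the excerpt: A = 177 Ma → Jurassic (201.4–145); B = 2431 Ma → Siderian (2500–2300); C = 1.28 Ma → Quaternary (2.58–0).
The largest age is 2431 Ma and the smallest is 1.28 Ma; their difference is 2429.72 Myr.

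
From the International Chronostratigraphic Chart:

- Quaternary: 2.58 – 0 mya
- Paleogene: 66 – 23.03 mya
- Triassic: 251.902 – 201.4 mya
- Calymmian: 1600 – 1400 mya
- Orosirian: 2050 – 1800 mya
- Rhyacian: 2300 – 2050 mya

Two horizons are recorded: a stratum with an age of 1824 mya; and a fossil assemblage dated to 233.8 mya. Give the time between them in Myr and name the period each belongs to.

1590.2 million years apart; the first in the Orosirian, the second in the Triassic

Elapsed time: 1824 − 233.8 = 1590.2 Myr.
1824 Ma lies within 2050–1800 Ma: Orosirian.
233.8 Ma lies within 251.902–201.4 Ma: Triassic.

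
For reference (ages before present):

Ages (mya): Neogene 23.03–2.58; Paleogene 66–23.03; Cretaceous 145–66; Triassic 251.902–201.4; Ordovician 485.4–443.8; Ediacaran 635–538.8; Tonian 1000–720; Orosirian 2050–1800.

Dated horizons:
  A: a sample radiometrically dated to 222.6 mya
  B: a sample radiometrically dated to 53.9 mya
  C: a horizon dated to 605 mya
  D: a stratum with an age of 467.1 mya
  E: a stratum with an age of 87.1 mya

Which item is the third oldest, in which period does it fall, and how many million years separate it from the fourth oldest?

A, in the Triassic; 135.5 million years to E

Sorted oldest-first by Ma: C (605), D (467.1), A (222.6), E (87.1), B (53.9).
The third oldest is A at 222.6 Ma, which lies in 251.902–201.4 Ma: the Triassic.
The fourth oldest is E at 87.1 Ma; separation = |222.6 − 87.1| = 135.5 Myr.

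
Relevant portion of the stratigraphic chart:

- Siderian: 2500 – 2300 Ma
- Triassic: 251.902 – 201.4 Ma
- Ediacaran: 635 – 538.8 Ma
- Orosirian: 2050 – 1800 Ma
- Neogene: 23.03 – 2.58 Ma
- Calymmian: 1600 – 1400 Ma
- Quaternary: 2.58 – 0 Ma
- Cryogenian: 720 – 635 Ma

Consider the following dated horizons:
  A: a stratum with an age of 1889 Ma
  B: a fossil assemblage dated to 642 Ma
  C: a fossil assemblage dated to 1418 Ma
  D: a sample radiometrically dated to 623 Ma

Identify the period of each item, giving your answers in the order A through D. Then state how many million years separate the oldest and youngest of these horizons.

Match each age against the start–end ranges in the excerpt: A = 1889 Ma → Orosirian (2050–1800); B = 642 Ma → Cryogenian (720–635); C = 1418 Ma → Calymmian (1600–1400); D = 623 Ma → Ediacaran (635–538.8).
The largest age is 1889 Ma and the smallest is 623 Ma; their difference is 1266 Myr.

A — Orosirian; B — Cryogenian; C — Calymmian; D — Ediacaran; span 1266 million years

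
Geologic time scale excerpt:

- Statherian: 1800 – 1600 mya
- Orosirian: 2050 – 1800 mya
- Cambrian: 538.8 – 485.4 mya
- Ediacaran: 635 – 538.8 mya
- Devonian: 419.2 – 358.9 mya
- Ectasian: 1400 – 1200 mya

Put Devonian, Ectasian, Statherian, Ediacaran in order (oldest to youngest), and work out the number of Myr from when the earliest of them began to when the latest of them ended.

Start ages (Ma): Statherian 1800, Ectasian 1400, Ediacaran 635, Devonian 419.2.
Ordered oldest to youngest: Statherian, Ectasian, Ediacaran, Devonian.
Span = 1800 − 358.9 = 1441.1 Myr.

Statherian → Ectasian → Ediacaran → Devonian; total span 1441.1 Myr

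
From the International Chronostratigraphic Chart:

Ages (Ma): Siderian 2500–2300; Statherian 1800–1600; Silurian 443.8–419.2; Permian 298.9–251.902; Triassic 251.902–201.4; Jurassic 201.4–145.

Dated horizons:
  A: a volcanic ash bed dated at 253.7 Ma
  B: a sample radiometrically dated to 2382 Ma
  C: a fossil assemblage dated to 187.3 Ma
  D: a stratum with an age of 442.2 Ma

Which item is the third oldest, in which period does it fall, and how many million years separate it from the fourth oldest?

Sorted oldest-first by Ma: B (2382), D (442.2), A (253.7), C (187.3).
The third oldest is A at 253.7 Ma, which lies in 298.9–251.902 Ma: the Permian.
The fourth oldest is C at 187.3 Ma; separation = |253.7 − 187.3| = 66.4 Myr.

A, in the Permian; 66.4 million years to C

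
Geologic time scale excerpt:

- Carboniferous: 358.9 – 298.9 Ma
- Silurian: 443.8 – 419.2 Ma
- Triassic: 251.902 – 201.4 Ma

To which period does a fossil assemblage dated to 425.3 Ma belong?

Silurian

425.3 Ma lies between 443.8 and 419.2 Ma, so it falls in the Silurian.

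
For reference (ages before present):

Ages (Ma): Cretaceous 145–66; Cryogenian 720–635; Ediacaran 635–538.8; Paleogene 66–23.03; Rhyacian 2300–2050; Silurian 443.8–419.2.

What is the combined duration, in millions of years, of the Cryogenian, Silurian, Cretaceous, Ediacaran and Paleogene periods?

327.77 million years

Duration is start − end for each: (720 − 635) + (443.8 − 419.2) + (145 − 66) + (635 − 538.8) + (66 − 23.03).
That is 85 + 24.6 + 79 + 96.2 + 42.97, which totals 327.77 million years.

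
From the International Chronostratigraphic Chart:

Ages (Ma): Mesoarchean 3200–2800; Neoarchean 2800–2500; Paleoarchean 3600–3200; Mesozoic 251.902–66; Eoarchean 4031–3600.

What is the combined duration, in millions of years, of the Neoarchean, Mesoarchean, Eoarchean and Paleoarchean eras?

1531 million years

Duration is start − end for each: (2800 − 2500) + (3200 − 2800) + (4031 − 3600) + (3600 − 3200).
That is 300 + 400 + 431 + 400, which totals 1531 million years.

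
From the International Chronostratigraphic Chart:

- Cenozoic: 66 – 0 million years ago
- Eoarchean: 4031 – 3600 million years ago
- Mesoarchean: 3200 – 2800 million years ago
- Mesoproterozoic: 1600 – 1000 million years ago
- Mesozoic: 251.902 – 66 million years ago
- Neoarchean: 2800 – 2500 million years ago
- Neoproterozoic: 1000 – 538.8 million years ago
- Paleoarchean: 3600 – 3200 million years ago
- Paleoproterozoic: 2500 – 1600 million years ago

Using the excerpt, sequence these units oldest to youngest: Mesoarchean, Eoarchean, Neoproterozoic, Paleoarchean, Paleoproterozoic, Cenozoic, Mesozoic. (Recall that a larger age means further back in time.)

Eoarchean, then Paleoarchean, then Mesoarchean, then Paleoproterozoic, then Neoproterozoic, then Mesozoic, then Cenozoic

The oldest of these is Eoarchean (starts 4031 Ma) and the youngest is Cenozoic (ends 0 Ma).
In between, by decreasing start age: Paleoarchean (3600), Mesoarchean (3200), Paleoproterozoic (2500), Neoproterozoic (1000), Mesozoic (251.902).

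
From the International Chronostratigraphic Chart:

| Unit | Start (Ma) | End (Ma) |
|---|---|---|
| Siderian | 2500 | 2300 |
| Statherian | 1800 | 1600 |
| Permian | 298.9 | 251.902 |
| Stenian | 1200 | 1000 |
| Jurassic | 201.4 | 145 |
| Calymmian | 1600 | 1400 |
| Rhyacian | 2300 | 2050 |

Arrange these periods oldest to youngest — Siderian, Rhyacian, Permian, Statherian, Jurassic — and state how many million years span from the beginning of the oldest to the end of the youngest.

Siderian → Rhyacian → Statherian → Permian → Jurassic; total span 2355 Myr

Start ages (Ma): Siderian 2500, Rhyacian 2300, Statherian 1800, Permian 298.9, Jurassic 201.4.
Ordered oldest to youngest: Siderian, Rhyacian, Statherian, Permian, Jurassic.
Span = 2500 − 145 = 2355 Myr.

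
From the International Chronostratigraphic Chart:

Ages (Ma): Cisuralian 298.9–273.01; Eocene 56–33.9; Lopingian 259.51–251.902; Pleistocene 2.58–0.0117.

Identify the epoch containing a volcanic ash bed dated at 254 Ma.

Lopingian

254 Ma lies between 259.51 and 251.902 Ma, so it falls in the Lopingian.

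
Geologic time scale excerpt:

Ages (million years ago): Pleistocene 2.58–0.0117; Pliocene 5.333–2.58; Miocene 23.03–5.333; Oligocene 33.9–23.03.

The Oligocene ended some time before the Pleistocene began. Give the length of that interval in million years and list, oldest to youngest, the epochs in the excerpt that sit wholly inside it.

20.45 million years; Miocene, Pliocene

The Oligocene closes at 23.03 Ma and the Pleistocene opens at 2.58 Ma, so the interval is 23.03 − 2.58 = 20.45 Myr.
An epoch fits inside if it starts at or after 23.03 Ma and ends at or before 2.58 Ma; oldest first that gives Miocene, Pliocene.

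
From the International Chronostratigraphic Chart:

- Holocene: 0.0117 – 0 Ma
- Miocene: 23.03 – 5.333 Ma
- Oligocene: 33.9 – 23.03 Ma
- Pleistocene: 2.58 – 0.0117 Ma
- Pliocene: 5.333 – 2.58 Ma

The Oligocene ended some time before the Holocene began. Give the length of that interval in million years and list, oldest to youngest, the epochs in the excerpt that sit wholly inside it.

The Oligocene closes at 23.03 Ma and the Holocene opens at 0.0117 Ma, so the interval is 23.03 − 0.0117 = 23.0183 Myr.
An epoch fits inside if it starts at or after 23.03 Ma and ends at or before 0.0117 Ma; oldest first that gives Miocene, Pliocene, Pleistocene.

23.0183 million years; Miocene, Pliocene, Pleistocene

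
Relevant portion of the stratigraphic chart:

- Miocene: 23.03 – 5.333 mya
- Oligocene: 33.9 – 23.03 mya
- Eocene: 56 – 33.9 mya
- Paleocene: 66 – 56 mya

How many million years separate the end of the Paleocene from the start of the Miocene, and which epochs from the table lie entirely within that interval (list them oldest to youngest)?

End of Paleocene = 56 Ma; start of Miocene = 23.03 Ma.
Gap = 56 − 23.03 = 32.97 Myr.
Epochs wholly inside 56–23.03 Ma: Eocene (56–33.9), Oligocene (33.9–23.03).

32.97 million years; Eocene, Oligocene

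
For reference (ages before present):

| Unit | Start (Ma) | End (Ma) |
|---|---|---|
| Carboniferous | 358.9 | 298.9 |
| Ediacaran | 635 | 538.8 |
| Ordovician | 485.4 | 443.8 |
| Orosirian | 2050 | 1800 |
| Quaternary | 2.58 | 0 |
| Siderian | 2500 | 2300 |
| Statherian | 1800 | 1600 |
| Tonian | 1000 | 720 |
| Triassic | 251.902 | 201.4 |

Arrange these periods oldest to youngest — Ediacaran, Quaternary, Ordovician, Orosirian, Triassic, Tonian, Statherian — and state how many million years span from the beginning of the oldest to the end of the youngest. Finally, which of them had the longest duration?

From the excerpt: Ediacaran 635–538.8; Quaternary 2.58–0; Ordovician 485.4–443.8; Orosirian 2050–1800; Triassic 251.902–201.4; Tonian 1000–720; Statherian 1800–1600 (Ma).
Larger Ma is earlier, so the oldest is Orosirian and the youngest is Quaternary; oldest to youngest: Orosirian, Statherian, Tonian, Ediacaran, Ordovician, Triassic, Quaternary.
Oldest start 2050 minus youngest end 0 gives 2050 Myr overall.
Individual lengths (start − end): Tonian 280; Statherian 200; Quaternary 2.58; Triassic 50.502; Ediacaran 96.2; Ordovician 41.6; Orosirian 250. The largest is Tonian at 280 Myr.

Orosirian, Statherian, Tonian, Ediacaran, Ordovician, Triassic, Quaternary; total span 2050 Myr; longest is Tonian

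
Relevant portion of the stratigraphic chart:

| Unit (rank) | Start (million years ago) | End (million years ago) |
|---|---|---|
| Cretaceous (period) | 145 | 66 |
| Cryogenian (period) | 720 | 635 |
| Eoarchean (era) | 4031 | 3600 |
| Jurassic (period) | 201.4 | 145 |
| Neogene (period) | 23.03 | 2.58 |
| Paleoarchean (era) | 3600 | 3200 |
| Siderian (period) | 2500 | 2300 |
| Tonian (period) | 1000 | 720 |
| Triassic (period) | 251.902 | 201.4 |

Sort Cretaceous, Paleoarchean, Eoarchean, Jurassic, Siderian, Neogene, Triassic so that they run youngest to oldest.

Read off each span (Ma): Cretaceous 145–66; Paleoarchean 3600–3200; Eoarchean 4031–3600; Jurassic 201.4–145; Siderian 2500–2300; Neogene 23.03–2.58; Triassic 251.902–201.4.
Larger Ma is older, so oldest→youngest is Eoarchean, Paleoarchean, Siderian, Triassic, Jurassic, Cretaceous, Neogene; reverse it for youngest→oldest.

Neogene, Cretaceous, Jurassic, Triassic, Siderian, Paleoarchean, Eoarchean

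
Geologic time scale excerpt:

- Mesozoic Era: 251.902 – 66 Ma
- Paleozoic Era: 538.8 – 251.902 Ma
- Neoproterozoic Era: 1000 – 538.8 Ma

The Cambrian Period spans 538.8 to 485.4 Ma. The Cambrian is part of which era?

Paleozoic

The Cambrian (538.8–485.4 Ma) lies entirely within 538.8–251.902 Ma, the Paleozoic Era.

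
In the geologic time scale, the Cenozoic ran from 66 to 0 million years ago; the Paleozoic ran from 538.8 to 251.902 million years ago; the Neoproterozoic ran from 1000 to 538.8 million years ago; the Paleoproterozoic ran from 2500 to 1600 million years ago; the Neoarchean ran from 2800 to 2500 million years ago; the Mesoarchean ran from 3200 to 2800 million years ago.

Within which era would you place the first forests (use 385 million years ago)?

Paleozoic

385 Ma lies between 538.8 and 251.902 Ma, so it falls in the Paleozoic.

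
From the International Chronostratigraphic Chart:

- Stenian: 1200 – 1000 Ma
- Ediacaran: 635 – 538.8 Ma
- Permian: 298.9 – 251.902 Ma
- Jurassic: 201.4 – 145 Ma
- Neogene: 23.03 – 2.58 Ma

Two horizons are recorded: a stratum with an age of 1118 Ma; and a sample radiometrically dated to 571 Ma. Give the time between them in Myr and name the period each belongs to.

547 million years apart; the first in the Stenian, the second in the Ediacaran

Elapsed time: 1118 − 571 = 547 Myr.
1118 Ma lies within 1200–1000 Ma: Stenian.
571 Ma lies within 635–538.8 Ma: Ediacaran.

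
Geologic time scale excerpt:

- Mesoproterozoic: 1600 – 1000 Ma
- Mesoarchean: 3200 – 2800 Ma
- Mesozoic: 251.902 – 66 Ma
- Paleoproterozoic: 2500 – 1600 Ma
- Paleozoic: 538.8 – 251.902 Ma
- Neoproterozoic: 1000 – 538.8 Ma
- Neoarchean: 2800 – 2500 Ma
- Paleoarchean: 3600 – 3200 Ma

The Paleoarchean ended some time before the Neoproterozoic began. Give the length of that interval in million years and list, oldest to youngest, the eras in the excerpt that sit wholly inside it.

2200 million years; Mesoarchean, Neoarchean, Paleoproterozoic, Mesoproterozoic

The Paleoarchean closes at 3200 Ma and the Neoproterozoic opens at 1000 Ma, so the interval is 3200 − 1000 = 2200 Myr.
An era fits inside if it starts at or after 3200 Ma and ends at or before 1000 Ma; oldest first that gives Mesoarchean, Neoarchean, Paleoproterozoic, Mesoproterozoic.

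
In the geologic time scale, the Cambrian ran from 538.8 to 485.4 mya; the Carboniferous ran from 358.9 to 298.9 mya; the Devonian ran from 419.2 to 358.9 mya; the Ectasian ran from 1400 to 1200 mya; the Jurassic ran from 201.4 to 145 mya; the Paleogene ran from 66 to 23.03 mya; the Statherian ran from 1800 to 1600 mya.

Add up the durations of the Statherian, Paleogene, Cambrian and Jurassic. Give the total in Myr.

352.77 million years

Each duration: Statherian = 200; Paleogene = 42.97; Cambrian = 53.4; Jurassic = 56.4.
Sum: 200 + 42.97 + 53.4 + 56.4 = 352.77 Myr.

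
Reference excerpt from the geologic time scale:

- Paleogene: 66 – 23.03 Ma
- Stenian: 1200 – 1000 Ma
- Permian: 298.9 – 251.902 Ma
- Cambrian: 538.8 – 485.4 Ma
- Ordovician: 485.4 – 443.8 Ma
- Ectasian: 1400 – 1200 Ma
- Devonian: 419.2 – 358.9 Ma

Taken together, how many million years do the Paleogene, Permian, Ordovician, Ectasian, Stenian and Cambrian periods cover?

584.968 million years

Duration is start − end for each: (66 − 23.03) + (298.9 − 251.902) + (485.4 − 443.8) + (1400 − 1200) + (1200 − 1000) + (538.8 − 485.4).
That is 42.97 + 46.998 + 41.6 + 200 + 200 + 53.4, which totals 584.968 million years.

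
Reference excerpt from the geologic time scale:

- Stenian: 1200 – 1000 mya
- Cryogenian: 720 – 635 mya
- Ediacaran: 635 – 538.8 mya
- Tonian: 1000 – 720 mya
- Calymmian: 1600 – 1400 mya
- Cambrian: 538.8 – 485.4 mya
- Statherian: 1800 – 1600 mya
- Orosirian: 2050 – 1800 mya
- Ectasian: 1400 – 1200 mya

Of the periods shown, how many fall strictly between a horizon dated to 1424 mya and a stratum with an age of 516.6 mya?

5

1424 Ma sits inside the Calymmian (1600–1400) and 516.6 Ma inside the Cambrian (538.8–485.4); neither of those is wholly between the two dates.
The listed periods lying completely between them are Ectasian, Stenian, Tonian, Cryogenian, Ediacaran — 5 in all.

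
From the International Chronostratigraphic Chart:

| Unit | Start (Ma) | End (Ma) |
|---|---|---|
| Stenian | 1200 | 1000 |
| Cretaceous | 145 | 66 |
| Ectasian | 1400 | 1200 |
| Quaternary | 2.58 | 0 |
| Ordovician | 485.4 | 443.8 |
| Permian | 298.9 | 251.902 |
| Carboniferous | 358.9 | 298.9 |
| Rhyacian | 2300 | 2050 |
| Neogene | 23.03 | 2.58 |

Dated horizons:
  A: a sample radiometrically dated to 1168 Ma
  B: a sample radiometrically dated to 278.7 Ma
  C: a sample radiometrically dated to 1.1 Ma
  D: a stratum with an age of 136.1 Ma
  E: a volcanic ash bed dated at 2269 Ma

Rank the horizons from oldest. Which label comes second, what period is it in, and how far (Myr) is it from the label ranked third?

Sorted oldest-first by Ma: E (2269), A (1168), B (278.7), D (136.1), C (1.1).
The second oldest is A at 1168 Ma, which lies in 1200–1000 Ma: the Stenian.
The third oldest is B at 278.7 Ma; separation = |1168 − 278.7| = 889.3 Myr.

A, in the Stenian; 889.3 million years to B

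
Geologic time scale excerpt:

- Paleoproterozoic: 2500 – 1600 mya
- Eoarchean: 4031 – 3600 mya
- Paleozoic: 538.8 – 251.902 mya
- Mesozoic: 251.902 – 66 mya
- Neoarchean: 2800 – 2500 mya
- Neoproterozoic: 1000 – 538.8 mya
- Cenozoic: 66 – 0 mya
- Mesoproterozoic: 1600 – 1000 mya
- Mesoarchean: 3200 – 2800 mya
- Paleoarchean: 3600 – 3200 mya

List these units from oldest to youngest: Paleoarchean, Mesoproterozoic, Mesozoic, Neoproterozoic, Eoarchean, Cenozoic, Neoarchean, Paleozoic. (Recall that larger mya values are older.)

Sorting by start age (descending Ma, since larger Ma = older): Eoarchean start 4031, Paleoarchean start 3600, Neoarchean start 2800, Mesoproterozoic start 1600, Neoproterozoic start 1000, Paleozoic start 538.8, Mesozoic start 251.902, Cenozoic start 66.

Eoarchean, then Paleoarchean, then Neoarchean, then Mesoproterozoic, then Neoproterozoic, then Paleozoic, then Mesozoic, then Cenozoic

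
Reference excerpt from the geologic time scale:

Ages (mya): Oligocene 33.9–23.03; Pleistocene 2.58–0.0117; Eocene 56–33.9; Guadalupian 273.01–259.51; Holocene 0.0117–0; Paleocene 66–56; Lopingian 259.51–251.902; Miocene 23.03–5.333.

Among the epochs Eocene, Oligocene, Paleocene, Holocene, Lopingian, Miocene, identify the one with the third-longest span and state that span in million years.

Oligocene, 10.87 million years

Durations: Eocene 22.1; Oligocene 10.87; Paleocene 10; Holocene 0.0117; Lopingian 7.608; Miocene 17.697 Myr.
Sorted longest-first: Eocene (22.1), Miocene (17.697), Oligocene (10.87), Paleocene (10), Lopingian (7.608), Holocene (0.0117).
The third longest is Oligocene at 10.87 Myr.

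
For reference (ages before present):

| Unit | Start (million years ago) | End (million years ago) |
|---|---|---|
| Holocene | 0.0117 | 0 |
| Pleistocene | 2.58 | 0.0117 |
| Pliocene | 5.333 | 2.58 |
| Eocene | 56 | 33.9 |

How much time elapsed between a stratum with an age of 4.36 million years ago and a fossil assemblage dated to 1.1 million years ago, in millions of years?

4.36 − 1.1 = 3.26 million years.

3.26 million years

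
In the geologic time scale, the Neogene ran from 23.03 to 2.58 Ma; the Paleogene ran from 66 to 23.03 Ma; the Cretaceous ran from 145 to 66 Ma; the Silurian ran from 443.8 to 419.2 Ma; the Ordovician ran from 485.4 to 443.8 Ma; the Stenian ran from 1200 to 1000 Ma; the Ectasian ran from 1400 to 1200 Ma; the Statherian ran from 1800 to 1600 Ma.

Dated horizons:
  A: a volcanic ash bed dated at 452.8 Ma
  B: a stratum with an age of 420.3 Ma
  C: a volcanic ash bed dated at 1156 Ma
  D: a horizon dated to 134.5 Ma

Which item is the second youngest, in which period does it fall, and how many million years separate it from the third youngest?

B, in the Silurian; 32.5 million years to A

Smaller Ma means younger, so youngest first: D 134.5 < B 420.3 < A 452.8 < C 1156.
Counting 2 along gives B (420.3 Ma); the excerpt puts that inside the Silurian, 443.8–419.2 Ma.
Next in line is A (452.8 Ma), and 452.8 − 420.3 = 32.5 Myr.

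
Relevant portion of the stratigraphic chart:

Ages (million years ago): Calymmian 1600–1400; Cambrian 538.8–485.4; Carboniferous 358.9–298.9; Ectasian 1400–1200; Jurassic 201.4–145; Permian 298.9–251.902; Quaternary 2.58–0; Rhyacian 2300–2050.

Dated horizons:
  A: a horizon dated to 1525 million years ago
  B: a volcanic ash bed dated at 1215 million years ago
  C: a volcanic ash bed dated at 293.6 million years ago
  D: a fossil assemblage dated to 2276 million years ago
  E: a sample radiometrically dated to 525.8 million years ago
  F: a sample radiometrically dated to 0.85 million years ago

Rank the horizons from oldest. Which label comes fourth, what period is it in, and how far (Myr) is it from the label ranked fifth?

E, in the Cambrian; 232.2 million years to C

Sorted oldest-first by Ma: D (2276), A (1525), B (1215), E (525.8), C (293.6), F (0.85).
The fourth oldest is E at 525.8 Ma, which lies in 538.8–485.4 Ma: the Cambrian.
The fifth oldest is C at 293.6 Ma; separation = |525.8 − 293.6| = 232.2 Myr.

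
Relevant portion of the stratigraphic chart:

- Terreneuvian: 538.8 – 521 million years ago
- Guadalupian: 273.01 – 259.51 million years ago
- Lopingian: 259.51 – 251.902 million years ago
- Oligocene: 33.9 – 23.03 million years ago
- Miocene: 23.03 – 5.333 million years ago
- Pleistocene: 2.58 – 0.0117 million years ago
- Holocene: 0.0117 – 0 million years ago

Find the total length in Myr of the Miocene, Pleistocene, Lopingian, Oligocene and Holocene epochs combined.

Each duration: Miocene = 17.697; Pleistocene = 2.5683; Lopingian = 7.608; Oligocene = 10.87; Holocene = 0.0117.
Sum: 17.697 + 2.5683 + 7.608 + 10.87 + 0.0117 = 38.755 Myr.

38.755 million years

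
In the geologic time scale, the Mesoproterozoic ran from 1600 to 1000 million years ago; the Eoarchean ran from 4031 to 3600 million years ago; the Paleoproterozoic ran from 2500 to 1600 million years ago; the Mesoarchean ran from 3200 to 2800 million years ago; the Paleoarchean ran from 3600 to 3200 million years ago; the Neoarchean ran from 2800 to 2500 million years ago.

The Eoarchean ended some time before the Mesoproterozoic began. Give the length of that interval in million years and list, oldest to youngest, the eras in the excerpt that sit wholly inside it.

The Eoarchean closes at 3600 Ma and the Mesoproterozoic opens at 1600 Ma, so the interval is 3600 − 1600 = 2000 Myr.
An era fits inside if it starts at or after 3600 Ma and ends at or before 1600 Ma; oldest first that gives Paleoarchean, Mesoarchean, Neoarchean, Paleoproterozoic.

2000 million years; Paleoarchean, Mesoarchean, Neoarchean, Paleoproterozoic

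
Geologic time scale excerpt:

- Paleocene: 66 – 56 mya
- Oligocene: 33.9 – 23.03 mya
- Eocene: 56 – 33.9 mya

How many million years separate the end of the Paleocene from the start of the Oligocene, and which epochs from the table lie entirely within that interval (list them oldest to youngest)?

22.1 million years; Eocene

End of Paleocene = 56 Ma; start of Oligocene = 33.9 Ma.
Gap = 56 − 33.9 = 22.1 Myr.
Epochs wholly inside 56–33.9 Ma: Eocene (56–33.9).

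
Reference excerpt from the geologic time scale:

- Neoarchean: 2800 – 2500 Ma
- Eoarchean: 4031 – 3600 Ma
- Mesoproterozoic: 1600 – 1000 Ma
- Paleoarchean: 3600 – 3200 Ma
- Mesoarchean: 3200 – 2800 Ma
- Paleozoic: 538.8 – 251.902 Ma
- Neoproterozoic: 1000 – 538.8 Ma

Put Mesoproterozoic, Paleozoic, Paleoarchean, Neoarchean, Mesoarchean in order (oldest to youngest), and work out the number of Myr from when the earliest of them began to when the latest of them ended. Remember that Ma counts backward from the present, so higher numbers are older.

Paleoarchean, Mesoarchean, Neoarchean, Mesoproterozoic, Paleozoic; total span 3348.098 Myr

From the excerpt: Mesoproterozoic 1600–1000; Paleozoic 538.8–251.902; Paleoarchean 3600–3200; Neoarchean 2800–2500; Mesoarchean 3200–2800 (Ma).
Larger Ma is earlier, so the oldest is Paleoarchean and the youngest is Paleozoic; oldest to youngest: Paleoarchean, Mesoarchean, Neoarchean, Mesoproterozoic, Paleozoic.
Oldest start 3600 minus youngest end 251.902 gives 3348.098 Myr overall.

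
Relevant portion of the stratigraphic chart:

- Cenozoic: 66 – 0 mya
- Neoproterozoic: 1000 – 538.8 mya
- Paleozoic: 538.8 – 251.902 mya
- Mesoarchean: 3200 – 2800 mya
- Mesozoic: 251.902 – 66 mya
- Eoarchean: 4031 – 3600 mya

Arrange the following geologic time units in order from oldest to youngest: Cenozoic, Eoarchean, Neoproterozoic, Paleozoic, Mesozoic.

Read off each span (Ma): Cenozoic 66–0; Eoarchean 4031–3600; Neoproterozoic 1000–538.8; Paleozoic 538.8–251.902; Mesozoic 251.902–66.
Larger Ma is older, so oldest→youngest is Eoarchean, Neoproterozoic, Paleozoic, Mesozoic, Cenozoic.

Eoarchean, then Neoproterozoic, then Paleozoic, then Mesozoic, then Cenozoic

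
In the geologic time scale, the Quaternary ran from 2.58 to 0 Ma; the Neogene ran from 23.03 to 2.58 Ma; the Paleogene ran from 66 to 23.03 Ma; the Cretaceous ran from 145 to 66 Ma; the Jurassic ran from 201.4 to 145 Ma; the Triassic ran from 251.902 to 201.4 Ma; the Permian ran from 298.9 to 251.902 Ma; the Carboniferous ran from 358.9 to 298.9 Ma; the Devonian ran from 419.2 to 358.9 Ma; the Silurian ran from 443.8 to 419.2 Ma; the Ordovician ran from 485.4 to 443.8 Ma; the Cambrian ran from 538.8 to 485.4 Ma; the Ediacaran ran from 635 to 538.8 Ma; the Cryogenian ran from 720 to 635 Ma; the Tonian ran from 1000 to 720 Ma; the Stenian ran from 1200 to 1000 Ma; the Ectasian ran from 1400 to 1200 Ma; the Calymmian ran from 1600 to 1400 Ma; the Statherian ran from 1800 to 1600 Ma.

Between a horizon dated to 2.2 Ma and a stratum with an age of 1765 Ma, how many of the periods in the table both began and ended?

17

The older date is 1765 Ma and the younger is 2.2 Ma.
Periods with start < 1765 and end > 2.2 Ma: Calymmian (1600–1400), Ectasian (1400–1200), Stenian (1200–1000), Tonian (1000–720), Cryogenian (720–635), Ediacaran (635–538.8), Cambrian (538.8–485.4), Ordovician (485.4–443.8), Silurian (443.8–419.2), Devonian (419.2–358.9), Carboniferous (358.9–298.9), Permian (298.9–251.902), Triassic (251.902–201.4), Jurassic (201.4–145), Cretaceous (145–66), Paleogene (66–23.03), Neogene (23.03–2.58).
That is 17 complete periods.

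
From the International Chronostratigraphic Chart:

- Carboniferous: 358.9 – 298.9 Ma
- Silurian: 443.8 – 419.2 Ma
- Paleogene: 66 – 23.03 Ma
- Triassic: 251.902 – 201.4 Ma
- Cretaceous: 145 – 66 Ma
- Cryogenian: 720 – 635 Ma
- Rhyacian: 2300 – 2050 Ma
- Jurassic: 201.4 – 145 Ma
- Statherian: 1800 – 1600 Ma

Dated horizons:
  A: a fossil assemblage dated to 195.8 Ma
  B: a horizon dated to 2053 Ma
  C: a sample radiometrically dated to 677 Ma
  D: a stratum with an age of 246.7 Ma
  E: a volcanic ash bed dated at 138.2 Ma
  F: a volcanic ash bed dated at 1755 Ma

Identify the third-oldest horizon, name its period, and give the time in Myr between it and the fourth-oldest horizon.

Sorted oldest-first by Ma: B (2053), F (1755), C (677), D (246.7), A (195.8), E (138.2).
The third oldest is C at 677 Ma, which lies in 720–635 Ma: the Cryogenian.
The fourth oldest is D at 246.7 Ma; separation = |677 − 246.7| = 430.3 Myr.

C, in the Cryogenian; 430.3 million years to D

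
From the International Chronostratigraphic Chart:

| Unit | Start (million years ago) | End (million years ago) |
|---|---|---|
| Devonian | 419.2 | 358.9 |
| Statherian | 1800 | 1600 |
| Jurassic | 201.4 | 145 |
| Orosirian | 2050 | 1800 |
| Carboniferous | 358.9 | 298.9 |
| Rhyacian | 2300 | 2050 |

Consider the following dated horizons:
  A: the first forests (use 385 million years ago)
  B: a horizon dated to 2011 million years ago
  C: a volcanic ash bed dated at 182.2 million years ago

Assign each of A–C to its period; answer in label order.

A — Devonian; B — Orosirian; C — Jurassic

Match each age against the start–end ranges in the excerpt: A = 385 Ma → Devonian (419.2–358.9); B = 2011 Ma → Orosirian (2050–1800); C = 182.2 Ma → Jurassic (201.4–145).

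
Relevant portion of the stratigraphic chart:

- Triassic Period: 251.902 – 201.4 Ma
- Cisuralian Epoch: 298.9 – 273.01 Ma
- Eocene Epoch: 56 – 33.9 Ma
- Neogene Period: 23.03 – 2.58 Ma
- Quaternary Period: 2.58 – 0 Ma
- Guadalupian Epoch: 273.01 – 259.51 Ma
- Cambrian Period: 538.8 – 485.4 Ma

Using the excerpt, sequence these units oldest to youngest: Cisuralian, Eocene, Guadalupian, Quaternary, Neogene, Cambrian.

Cambrian, Cisuralian, Guadalupian, Eocene, Neogene, Quaternary

The oldest of these is Cambrian (starts 538.8 Ma) and the youngest is Quaternary (ends 0 Ma).
In between, by decreasing start age: Cisuralian (298.9), Guadalupian (273.01), Eocene (56), Neogene (23.03).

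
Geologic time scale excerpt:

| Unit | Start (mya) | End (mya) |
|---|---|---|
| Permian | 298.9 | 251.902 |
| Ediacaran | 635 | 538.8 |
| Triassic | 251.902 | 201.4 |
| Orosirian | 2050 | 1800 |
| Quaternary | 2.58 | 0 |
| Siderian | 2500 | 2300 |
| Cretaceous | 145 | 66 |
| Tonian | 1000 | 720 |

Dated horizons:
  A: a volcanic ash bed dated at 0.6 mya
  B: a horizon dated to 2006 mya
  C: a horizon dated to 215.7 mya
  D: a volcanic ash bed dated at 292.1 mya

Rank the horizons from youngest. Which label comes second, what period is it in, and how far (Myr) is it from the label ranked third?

C, in the Triassic; 76.4 million years to D

Sorted youngest-first by Ma: A (0.6), C (215.7), D (292.1), B (2006).
The second youngest is C at 215.7 Ma, which lies in 251.902–201.4 Ma: the Triassic.
The third youngest is D at 292.1 Ma; separation = |215.7 − 292.1| = 76.4 Myr.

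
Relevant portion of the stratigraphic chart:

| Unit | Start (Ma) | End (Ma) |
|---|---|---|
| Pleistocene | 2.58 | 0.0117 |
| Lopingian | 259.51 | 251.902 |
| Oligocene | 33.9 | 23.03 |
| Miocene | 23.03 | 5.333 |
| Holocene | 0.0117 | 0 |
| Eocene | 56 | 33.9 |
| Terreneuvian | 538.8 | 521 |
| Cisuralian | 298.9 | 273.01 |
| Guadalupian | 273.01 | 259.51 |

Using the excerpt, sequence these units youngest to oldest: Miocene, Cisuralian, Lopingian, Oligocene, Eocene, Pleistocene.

Sorting by start age (ascending Ma, since larger Ma = older): Pleistocene start 2.58, Miocene start 23.03, Oligocene start 33.9, Eocene start 56, Lopingian start 259.51, Cisuralian start 298.9.

Pleistocene, Miocene, Oligocene, Eocene, Lopingian, Cisuralian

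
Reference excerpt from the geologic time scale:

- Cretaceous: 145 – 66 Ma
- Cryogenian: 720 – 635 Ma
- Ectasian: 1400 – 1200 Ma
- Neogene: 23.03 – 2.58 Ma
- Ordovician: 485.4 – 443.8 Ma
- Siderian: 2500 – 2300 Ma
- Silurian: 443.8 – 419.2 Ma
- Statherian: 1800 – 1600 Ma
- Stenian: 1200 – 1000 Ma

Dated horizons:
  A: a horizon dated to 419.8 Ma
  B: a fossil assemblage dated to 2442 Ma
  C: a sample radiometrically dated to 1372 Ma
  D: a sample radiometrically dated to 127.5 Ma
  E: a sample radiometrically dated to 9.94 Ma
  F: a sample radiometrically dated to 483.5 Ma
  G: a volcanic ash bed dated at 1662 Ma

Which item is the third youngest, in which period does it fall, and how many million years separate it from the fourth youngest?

A, in the Silurian; 63.7 million years to F

Sorted youngest-first by Ma: E (9.94), D (127.5), A (419.8), F (483.5), C (1372), G (1662), B (2442).
The third youngest is A at 419.8 Ma, which lies in 443.8–419.2 Ma: the Silurian.
The fourth youngest is F at 483.5 Ma; separation = |419.8 − 483.5| = 63.7 Myr.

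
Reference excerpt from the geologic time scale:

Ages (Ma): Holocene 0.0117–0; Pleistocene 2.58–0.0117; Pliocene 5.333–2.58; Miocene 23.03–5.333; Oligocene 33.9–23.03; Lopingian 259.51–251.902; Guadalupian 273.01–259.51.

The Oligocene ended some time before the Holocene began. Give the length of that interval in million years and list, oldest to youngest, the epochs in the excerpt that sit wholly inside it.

23.0183 million years; Miocene, Pliocene, Pleistocene

End of Oligocene = 23.03 Ma; start of Holocene = 0.0117 Ma.
Gap = 23.03 − 0.0117 = 23.0183 Myr.
Epochs wholly inside 23.03–0.0117 Ma: Miocene (23.03–5.333), Pliocene (5.333–2.58), Pleistocene (2.58–0.0117).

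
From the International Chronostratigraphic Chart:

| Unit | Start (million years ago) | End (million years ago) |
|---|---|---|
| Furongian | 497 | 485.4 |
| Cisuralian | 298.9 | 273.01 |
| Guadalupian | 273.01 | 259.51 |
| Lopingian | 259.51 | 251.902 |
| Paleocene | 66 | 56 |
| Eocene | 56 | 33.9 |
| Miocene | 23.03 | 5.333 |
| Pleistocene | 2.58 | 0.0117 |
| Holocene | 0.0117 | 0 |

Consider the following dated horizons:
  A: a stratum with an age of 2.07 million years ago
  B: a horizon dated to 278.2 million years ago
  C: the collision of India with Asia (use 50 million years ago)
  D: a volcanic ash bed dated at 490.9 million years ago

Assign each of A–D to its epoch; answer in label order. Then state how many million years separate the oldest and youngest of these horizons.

Match each age against the start–end ranges in the excerpt: A = 2.07 Ma → Pleistocene (2.58–0.0117); B = 278.2 Ma → Cisuralian (298.9–273.01); C = 50 Ma → Eocene (56–33.9); D = 490.9 Ma → Furongian (497–485.4).
The largest age is 490.9 Ma and the smallest is 2.07 Ma; their difference is 488.83 Myr.

A — Pleistocene; B — Cisuralian; C — Eocene; D — Furongian; span 488.83 million years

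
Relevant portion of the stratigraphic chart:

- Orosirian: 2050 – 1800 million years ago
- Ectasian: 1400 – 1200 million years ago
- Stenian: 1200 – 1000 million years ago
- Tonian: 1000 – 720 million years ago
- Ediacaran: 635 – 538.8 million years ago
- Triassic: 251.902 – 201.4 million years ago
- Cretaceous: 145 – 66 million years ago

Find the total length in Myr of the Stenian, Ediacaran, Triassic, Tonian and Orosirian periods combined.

Duration is start − end for each: (1200 − 1000) + (635 − 538.8) + (251.902 − 201.4) + (1000 − 720) + (2050 − 1800).
That is 200 + 96.2 + 50.502 + 280 + 250, which totals 876.702 million years.

876.702 million years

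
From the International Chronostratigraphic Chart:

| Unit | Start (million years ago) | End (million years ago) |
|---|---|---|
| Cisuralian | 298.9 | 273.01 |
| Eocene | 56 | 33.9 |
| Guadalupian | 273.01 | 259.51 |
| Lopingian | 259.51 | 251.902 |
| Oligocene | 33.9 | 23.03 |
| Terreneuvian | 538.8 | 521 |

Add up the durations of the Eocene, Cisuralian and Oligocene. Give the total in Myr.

58.86 million years

Each duration: Eocene = 22.1; Cisuralian = 25.89; Oligocene = 10.87.
Sum: 22.1 + 25.89 + 10.87 = 58.86 Myr.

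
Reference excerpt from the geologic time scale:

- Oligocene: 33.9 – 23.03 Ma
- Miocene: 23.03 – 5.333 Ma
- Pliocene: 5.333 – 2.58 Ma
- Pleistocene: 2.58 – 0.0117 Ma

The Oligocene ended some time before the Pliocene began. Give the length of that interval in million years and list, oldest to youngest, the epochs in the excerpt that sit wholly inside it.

End of Oligocene = 23.03 Ma; start of Pliocene = 5.333 Ma.
Gap = 23.03 − 5.333 = 17.697 Myr.
Epochs wholly inside 23.03–5.333 Ma: Miocene (23.03–5.333).

17.697 million years; Miocene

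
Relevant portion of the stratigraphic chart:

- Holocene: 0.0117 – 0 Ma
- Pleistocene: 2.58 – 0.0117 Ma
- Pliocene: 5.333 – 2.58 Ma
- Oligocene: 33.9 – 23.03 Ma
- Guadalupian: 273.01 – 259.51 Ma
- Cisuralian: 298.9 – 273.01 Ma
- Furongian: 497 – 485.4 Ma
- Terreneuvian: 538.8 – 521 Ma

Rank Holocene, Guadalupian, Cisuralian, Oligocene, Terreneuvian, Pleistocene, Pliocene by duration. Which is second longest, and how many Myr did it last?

Terreneuvian, 17.8 million years

Durations: Holocene 0.0117; Guadalupian 13.5; Cisuralian 25.89; Oligocene 10.87; Terreneuvian 17.8; Pleistocene 2.5683; Pliocene 2.753 Myr.
Sorted longest-first: Cisuralian (25.89), Terreneuvian (17.8), Guadalupian (13.5), Oligocene (10.87), Pliocene (2.753), Pleistocene (2.5683), Holocene (0.0117).
The second longest is Terreneuvian at 17.8 Myr.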